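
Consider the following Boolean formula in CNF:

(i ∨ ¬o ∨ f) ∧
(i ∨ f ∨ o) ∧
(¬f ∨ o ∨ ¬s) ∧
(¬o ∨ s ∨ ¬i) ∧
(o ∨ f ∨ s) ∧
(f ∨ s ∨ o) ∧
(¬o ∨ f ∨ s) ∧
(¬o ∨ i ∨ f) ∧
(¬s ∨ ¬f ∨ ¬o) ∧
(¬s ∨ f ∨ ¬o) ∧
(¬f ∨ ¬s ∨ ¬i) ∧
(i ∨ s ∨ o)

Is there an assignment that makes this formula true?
Yes

Yes, the formula is satisfiable.

One satisfying assignment is: o=False, s=False, i=True, f=True

Verification: With this assignment, all 12 clauses evaluate to true.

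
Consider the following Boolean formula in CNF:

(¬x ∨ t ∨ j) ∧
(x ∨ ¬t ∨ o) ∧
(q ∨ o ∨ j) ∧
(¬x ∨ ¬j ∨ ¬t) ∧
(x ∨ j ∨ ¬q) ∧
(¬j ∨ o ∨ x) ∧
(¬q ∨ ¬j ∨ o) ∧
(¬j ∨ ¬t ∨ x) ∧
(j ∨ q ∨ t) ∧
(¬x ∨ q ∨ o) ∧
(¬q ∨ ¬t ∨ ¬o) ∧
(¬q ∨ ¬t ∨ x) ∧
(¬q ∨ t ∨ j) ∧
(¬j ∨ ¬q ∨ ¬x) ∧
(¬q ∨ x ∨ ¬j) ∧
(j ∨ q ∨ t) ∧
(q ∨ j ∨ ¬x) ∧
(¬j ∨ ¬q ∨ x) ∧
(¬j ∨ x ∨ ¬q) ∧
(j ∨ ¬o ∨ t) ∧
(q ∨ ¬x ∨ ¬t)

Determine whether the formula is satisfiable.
Yes

Yes, the formula is satisfiable.

One satisfying assignment is: t=True, j=False, o=True, q=False, x=False

Verification: With this assignment, all 21 clauses evaluate to true.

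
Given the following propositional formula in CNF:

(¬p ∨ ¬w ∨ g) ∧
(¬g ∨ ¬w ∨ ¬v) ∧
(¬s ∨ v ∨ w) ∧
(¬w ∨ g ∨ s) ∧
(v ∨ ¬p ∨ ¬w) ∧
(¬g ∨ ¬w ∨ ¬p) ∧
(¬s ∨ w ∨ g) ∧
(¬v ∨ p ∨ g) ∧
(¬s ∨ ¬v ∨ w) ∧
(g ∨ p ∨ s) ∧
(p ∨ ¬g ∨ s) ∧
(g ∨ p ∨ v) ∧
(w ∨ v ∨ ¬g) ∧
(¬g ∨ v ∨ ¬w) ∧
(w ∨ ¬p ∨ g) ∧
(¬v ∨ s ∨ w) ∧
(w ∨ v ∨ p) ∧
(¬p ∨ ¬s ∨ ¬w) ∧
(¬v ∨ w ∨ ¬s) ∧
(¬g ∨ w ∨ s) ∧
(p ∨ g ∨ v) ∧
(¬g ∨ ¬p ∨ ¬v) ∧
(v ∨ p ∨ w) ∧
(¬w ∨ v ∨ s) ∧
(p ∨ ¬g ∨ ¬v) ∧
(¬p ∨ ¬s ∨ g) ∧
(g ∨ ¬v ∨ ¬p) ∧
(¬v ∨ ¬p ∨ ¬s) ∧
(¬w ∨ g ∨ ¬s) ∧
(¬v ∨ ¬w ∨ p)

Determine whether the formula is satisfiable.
No

No, the formula is not satisfiable.

No assignment of truth values to the variables can make all 30 clauses true simultaneously.

The formula is UNSAT (unsatisfiable).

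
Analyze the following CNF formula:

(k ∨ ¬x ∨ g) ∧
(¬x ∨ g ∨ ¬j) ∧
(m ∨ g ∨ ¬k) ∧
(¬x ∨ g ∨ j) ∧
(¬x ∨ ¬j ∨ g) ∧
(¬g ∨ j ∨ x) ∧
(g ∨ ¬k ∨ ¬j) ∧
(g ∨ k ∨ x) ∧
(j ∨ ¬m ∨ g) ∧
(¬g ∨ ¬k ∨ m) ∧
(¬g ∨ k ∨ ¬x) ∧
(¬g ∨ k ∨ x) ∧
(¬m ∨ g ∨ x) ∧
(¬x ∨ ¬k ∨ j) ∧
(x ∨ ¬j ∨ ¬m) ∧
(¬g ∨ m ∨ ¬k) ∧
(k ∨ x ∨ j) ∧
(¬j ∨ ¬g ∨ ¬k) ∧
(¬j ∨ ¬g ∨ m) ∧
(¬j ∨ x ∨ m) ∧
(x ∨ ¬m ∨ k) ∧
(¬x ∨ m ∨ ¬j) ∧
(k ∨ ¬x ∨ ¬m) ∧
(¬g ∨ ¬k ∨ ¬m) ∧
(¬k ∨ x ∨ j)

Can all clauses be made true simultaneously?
No

No, the formula is not satisfiable.

No assignment of truth values to the variables can make all 25 clauses true simultaneously.

The formula is UNSAT (unsatisfiable).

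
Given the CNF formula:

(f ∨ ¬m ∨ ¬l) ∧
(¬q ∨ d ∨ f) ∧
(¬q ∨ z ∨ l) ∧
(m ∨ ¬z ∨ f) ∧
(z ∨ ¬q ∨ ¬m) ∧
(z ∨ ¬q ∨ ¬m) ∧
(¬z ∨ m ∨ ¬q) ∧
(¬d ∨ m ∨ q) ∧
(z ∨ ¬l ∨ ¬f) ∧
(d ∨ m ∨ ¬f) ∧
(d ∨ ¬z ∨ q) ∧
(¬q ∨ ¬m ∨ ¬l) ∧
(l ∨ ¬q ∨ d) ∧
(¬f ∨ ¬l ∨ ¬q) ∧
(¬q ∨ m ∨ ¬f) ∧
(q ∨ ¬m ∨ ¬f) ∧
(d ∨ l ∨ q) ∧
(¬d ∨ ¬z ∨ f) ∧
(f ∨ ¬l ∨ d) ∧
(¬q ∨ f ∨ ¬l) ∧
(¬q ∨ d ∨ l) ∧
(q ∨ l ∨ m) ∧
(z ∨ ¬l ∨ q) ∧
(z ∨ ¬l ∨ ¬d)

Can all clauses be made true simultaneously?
Yes

Yes, the formula is satisfiable.

One satisfying assignment is: z=False, f=False, d=True, m=True, l=False, q=False

Verification: With this assignment, all 24 clauses evaluate to true.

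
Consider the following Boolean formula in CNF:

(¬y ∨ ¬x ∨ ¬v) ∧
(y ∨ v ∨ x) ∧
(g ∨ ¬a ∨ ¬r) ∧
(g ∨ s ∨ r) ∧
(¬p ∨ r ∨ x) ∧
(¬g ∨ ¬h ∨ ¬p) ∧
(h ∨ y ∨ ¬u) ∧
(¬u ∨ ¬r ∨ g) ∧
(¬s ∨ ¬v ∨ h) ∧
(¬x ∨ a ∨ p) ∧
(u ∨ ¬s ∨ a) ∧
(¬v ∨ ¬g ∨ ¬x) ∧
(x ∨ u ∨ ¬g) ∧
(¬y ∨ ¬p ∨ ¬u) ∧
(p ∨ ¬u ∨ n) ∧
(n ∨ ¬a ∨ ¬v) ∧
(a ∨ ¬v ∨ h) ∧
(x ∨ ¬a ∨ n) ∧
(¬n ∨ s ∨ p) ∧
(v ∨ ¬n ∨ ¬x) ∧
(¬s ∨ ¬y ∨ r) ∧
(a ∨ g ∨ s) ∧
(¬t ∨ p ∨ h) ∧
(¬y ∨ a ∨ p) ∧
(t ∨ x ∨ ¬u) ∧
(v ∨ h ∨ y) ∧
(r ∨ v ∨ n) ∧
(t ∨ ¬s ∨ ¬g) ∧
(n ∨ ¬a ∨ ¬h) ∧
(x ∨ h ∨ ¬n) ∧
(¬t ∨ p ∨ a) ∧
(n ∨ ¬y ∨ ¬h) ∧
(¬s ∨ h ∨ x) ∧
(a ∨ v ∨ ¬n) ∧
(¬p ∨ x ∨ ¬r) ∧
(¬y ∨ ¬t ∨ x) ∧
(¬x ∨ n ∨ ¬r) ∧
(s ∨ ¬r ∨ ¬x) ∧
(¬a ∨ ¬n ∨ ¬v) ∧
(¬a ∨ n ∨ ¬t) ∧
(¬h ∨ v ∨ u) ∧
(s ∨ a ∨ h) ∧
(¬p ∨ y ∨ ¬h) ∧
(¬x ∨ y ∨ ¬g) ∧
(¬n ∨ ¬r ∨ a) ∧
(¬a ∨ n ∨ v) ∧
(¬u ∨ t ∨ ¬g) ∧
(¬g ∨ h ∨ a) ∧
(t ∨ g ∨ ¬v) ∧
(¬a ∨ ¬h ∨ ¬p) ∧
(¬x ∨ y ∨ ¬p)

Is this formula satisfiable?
No

No, the formula is not satisfiable.

No assignment of truth values to the variables can make all 51 clauses true simultaneously.

The formula is UNSAT (unsatisfiable).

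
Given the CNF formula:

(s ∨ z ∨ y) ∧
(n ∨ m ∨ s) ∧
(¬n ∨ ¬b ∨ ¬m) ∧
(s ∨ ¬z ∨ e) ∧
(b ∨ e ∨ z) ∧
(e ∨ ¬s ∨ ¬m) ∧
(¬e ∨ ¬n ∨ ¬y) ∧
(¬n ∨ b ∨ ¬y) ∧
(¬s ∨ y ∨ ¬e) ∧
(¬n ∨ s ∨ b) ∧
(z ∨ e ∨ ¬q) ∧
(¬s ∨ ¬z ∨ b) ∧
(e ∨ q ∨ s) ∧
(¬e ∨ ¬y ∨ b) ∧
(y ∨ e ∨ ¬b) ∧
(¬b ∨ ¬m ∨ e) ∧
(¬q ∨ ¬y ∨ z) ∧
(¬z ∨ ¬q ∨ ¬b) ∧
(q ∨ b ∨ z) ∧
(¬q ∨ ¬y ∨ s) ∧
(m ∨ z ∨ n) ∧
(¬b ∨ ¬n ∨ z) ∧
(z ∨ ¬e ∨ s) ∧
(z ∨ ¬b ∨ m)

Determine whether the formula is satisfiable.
Yes

Yes, the formula is satisfiable.

One satisfying assignment is: s=False, q=False, z=True, m=True, b=False, n=False, y=False, e=True

Verification: With this assignment, all 24 clauses evaluate to true.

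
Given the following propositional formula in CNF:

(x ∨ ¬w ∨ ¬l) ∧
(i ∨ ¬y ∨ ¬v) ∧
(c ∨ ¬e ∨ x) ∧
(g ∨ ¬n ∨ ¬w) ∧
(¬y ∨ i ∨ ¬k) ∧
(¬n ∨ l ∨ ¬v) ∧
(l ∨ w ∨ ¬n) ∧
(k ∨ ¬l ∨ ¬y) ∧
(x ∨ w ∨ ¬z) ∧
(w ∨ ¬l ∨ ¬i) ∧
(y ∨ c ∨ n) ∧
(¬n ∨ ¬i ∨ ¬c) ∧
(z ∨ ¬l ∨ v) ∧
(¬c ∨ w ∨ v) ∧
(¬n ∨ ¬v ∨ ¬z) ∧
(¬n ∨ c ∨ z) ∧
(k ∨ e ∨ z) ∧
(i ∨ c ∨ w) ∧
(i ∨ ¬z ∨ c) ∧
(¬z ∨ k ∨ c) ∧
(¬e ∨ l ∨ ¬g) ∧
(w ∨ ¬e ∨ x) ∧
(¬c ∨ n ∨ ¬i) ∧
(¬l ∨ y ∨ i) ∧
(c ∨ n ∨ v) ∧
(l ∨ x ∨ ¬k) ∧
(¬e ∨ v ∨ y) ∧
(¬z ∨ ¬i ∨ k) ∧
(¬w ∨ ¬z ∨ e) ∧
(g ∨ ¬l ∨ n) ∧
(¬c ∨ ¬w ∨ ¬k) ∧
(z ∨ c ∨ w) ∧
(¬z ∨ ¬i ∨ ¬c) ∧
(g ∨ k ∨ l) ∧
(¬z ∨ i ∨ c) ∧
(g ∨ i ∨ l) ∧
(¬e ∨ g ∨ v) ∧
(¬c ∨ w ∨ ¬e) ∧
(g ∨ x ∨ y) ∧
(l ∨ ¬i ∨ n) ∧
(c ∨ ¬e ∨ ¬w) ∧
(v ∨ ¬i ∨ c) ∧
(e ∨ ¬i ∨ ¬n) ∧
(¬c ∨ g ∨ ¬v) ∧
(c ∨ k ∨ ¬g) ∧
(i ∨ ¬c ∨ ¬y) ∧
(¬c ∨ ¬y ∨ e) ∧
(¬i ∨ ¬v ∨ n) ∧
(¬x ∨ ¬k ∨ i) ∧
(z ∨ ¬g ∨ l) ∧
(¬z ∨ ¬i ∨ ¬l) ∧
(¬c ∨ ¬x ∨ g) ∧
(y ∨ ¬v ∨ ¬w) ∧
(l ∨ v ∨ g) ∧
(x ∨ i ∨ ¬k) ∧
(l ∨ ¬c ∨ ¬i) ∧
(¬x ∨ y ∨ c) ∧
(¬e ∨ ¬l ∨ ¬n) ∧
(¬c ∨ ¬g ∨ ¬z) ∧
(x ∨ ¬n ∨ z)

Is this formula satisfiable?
No

No, the formula is not satisfiable.

No assignment of truth values to the variables can make all 60 clauses true simultaneously.

The formula is UNSAT (unsatisfiable).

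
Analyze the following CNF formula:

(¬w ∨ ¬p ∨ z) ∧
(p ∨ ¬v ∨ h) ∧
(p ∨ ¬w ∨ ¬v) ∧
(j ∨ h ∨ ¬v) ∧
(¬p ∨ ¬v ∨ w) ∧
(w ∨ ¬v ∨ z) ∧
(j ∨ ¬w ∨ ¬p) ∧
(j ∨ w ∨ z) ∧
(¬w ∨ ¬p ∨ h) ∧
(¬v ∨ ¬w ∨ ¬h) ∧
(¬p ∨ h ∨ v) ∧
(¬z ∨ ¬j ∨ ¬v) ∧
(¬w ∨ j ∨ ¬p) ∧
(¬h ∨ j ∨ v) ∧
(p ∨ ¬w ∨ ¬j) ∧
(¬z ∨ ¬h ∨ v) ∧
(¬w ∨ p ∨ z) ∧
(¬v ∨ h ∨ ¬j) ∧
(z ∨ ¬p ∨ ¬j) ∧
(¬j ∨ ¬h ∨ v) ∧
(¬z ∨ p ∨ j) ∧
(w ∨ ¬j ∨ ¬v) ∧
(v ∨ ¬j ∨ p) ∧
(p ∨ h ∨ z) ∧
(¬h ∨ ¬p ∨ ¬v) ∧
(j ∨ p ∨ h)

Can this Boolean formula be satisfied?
No

No, the formula is not satisfiable.

No assignment of truth values to the variables can make all 26 clauses true simultaneously.

The formula is UNSAT (unsatisfiable).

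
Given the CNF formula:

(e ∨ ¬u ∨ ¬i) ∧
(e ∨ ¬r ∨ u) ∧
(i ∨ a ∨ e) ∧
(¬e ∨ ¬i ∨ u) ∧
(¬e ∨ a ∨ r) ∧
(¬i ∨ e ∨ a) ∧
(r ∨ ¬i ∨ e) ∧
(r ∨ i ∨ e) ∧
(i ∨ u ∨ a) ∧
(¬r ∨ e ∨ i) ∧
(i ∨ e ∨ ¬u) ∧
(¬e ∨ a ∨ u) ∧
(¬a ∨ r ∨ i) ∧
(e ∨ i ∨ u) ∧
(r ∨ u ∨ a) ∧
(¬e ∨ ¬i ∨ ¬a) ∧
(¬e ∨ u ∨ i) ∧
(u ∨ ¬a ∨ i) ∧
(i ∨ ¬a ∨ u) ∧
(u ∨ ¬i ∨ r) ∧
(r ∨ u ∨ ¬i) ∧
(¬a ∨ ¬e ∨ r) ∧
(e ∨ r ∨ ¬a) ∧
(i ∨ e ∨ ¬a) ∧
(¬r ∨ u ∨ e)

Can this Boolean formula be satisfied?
Yes

Yes, the formula is satisfiable.

One satisfying assignment is: i=False, a=True, e=True, r=True, u=True

Verification: With this assignment, all 25 clauses evaluate to true.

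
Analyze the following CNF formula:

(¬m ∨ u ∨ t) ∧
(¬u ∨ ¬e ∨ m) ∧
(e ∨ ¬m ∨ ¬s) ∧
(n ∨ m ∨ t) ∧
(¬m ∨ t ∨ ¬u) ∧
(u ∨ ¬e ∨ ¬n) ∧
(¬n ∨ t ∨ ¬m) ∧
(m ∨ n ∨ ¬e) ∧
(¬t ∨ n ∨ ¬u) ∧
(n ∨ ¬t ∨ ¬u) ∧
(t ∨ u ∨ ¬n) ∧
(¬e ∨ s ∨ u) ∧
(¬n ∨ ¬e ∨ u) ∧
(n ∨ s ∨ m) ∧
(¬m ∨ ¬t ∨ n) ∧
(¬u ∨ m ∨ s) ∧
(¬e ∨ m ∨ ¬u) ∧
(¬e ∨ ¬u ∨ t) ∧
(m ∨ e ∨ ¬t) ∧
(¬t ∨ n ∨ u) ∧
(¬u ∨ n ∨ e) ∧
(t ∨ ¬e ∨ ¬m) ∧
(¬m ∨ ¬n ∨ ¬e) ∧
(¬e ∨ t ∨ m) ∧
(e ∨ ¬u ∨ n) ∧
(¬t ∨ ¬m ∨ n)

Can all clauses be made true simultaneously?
Yes

Yes, the formula is satisfiable.

One satisfying assignment is: e=False, m=True, n=True, u=True, t=True, s=False

Verification: With this assignment, all 26 clauses evaluate to true.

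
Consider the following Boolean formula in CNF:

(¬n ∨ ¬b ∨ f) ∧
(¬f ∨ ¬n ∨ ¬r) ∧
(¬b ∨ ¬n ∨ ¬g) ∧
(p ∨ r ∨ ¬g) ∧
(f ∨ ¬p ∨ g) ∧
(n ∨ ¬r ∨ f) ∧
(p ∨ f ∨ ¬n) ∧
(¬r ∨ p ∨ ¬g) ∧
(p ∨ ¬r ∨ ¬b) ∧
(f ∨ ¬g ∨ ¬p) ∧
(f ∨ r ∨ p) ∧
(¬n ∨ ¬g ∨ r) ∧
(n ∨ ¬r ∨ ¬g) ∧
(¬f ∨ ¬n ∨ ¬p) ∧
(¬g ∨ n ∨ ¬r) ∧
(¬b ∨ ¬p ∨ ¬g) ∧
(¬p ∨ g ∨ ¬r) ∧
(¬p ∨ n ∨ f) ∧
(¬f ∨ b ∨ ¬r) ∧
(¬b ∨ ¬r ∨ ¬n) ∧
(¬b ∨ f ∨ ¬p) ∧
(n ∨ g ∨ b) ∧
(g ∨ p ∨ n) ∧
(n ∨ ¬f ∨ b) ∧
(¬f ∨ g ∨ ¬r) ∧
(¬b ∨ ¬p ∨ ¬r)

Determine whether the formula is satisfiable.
Yes

Yes, the formula is satisfiable.

One satisfying assignment is: n=True, b=False, g=False, f=True, p=False, r=False

Verification: With this assignment, all 26 clauses evaluate to true.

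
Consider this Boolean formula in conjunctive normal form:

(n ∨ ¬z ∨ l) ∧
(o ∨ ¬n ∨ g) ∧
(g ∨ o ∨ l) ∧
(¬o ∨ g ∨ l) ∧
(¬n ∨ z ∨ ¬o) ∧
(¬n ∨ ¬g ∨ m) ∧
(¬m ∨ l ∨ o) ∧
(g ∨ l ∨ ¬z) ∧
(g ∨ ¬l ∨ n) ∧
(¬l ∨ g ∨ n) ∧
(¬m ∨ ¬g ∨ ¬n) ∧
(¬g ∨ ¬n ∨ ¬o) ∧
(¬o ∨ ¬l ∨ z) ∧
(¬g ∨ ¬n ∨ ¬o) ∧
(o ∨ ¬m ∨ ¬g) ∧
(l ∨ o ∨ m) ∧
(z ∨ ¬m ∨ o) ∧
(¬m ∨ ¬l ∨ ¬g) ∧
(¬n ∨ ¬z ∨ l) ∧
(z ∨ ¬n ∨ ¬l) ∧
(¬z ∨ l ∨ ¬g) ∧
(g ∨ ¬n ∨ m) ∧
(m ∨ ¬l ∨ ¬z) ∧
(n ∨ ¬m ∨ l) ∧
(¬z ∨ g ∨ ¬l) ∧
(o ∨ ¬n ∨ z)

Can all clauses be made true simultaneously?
Yes

Yes, the formula is satisfiable.

One satisfying assignment is: n=False, o=False, g=True, m=False, l=True, z=False

Verification: With this assignment, all 26 clauses evaluate to true.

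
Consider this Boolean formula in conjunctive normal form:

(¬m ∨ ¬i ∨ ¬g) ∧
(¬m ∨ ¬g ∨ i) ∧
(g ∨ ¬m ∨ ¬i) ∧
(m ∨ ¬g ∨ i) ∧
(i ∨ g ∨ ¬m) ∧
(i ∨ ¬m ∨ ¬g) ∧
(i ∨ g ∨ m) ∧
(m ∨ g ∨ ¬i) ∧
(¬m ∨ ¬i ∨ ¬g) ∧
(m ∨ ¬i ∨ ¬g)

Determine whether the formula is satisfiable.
No

No, the formula is not satisfiable.

No assignment of truth values to the variables can make all 10 clauses true simultaneously.

The formula is UNSAT (unsatisfiable).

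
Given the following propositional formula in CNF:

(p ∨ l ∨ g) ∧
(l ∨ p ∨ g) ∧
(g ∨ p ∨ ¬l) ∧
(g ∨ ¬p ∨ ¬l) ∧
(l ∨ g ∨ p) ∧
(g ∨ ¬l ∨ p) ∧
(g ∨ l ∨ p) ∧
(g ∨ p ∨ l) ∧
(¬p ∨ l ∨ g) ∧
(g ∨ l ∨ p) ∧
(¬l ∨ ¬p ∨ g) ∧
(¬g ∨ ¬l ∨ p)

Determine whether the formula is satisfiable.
Yes

Yes, the formula is satisfiable.

One satisfying assignment is: l=False, g=True, p=False

Verification: With this assignment, all 12 clauses evaluate to true.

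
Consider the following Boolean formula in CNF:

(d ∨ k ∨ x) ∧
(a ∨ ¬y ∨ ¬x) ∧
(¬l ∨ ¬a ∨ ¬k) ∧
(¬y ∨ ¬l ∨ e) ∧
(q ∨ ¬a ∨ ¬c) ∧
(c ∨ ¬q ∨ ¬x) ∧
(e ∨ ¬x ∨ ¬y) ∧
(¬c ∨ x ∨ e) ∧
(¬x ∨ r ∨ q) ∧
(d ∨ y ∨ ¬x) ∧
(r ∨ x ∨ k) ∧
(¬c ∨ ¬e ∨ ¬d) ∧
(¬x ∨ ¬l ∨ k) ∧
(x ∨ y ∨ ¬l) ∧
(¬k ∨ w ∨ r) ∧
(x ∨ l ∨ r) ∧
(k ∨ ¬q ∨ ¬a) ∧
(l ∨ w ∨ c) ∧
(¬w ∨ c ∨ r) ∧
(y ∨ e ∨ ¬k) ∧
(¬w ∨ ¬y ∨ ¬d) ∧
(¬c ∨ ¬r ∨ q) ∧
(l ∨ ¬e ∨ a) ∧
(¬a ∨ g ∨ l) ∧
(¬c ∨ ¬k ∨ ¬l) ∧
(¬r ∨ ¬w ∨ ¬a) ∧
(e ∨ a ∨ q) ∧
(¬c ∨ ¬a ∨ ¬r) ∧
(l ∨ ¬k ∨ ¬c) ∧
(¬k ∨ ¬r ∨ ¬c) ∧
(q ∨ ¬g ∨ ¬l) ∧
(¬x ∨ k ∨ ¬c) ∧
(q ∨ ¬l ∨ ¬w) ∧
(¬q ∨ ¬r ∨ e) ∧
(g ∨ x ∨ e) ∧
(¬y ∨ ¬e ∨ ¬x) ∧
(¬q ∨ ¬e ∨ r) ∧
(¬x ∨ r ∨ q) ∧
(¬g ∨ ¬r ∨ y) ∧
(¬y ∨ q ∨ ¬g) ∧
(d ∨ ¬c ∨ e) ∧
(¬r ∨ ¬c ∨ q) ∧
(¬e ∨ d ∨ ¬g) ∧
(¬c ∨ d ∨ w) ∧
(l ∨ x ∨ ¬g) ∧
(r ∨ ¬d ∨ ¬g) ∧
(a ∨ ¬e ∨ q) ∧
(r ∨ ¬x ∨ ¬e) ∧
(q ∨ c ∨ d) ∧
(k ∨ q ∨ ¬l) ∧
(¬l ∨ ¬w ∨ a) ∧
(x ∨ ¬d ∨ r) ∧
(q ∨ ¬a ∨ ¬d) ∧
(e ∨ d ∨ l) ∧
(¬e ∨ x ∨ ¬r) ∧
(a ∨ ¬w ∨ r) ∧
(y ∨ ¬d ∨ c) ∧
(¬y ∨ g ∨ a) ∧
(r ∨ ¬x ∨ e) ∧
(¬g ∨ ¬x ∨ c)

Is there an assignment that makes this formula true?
No

No, the formula is not satisfiable.

No assignment of truth values to the variables can make all 60 clauses true simultaneously.

The formula is UNSAT (unsatisfiable).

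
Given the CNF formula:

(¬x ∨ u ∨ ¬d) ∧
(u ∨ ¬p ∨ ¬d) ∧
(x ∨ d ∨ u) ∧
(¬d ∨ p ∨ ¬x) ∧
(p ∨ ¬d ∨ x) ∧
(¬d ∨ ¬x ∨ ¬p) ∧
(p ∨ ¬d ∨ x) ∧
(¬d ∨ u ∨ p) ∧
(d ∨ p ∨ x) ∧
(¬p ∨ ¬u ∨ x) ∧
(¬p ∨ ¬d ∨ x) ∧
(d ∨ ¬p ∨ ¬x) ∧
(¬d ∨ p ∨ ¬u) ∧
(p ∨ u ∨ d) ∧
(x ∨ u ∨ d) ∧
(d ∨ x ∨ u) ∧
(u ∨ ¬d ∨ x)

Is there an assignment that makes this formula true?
Yes

Yes, the formula is satisfiable.

One satisfying assignment is: d=False, x=True, u=True, p=False

Verification: With this assignment, all 17 clauses evaluate to true.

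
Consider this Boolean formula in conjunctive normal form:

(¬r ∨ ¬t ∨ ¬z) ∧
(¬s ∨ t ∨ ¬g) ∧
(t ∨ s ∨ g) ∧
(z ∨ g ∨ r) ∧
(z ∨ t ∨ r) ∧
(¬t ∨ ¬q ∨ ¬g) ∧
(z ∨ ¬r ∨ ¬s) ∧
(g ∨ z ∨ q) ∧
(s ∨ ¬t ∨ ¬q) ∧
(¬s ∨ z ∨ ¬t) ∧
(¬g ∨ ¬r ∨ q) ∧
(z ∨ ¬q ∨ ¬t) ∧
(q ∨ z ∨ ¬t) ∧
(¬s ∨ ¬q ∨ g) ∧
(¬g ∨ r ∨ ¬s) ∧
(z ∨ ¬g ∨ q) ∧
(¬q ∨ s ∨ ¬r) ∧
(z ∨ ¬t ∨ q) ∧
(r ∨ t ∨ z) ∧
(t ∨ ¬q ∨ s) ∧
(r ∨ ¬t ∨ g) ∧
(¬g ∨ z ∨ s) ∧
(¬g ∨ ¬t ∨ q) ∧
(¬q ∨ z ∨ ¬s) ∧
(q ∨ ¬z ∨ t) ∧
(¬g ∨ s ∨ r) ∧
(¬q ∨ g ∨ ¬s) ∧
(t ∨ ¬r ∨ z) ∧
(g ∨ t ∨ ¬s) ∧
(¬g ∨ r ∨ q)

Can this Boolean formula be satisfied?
No

No, the formula is not satisfiable.

No assignment of truth values to the variables can make all 30 clauses true simultaneously.

The formula is UNSAT (unsatisfiable).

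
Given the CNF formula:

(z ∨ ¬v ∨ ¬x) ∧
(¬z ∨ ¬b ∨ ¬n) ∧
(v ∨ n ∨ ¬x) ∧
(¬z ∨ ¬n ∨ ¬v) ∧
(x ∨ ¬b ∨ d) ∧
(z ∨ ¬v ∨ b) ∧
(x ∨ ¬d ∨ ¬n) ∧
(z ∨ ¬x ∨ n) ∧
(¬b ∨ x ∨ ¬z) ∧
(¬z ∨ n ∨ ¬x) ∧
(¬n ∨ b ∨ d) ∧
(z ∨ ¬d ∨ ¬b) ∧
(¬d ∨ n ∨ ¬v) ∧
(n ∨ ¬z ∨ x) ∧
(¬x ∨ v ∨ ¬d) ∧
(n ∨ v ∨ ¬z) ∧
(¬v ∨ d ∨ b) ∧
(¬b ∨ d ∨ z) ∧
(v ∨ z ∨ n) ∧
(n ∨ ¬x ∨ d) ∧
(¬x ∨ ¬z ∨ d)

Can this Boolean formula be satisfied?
No

No, the formula is not satisfiable.

No assignment of truth values to the variables can make all 21 clauses true simultaneously.

The formula is UNSAT (unsatisfiable).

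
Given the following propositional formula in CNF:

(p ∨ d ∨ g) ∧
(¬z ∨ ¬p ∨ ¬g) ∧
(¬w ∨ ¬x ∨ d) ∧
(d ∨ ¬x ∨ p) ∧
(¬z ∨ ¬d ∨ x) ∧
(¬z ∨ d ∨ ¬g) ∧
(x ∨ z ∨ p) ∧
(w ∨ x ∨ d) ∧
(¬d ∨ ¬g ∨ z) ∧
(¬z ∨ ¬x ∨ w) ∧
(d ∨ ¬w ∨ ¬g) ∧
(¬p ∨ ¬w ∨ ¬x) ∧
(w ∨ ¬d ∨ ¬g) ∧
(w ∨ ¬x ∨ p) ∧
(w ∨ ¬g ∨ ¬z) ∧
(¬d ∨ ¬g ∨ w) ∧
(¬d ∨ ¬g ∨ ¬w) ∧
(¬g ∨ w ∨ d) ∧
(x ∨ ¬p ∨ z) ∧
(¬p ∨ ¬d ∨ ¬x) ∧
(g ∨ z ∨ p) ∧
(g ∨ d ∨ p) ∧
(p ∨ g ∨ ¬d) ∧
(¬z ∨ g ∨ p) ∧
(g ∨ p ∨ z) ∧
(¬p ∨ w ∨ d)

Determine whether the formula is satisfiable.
Yes

Yes, the formula is satisfiable.

One satisfying assignment is: g=False, z=True, d=False, p=True, x=False, w=True

Verification: With this assignment, all 26 clauses evaluate to true.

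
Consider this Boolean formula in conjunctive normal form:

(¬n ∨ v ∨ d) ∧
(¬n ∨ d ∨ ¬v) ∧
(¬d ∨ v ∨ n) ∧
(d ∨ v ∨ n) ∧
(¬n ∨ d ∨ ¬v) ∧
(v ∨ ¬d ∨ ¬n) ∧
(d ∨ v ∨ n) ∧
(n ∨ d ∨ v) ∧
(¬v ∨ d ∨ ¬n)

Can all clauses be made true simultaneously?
Yes

Yes, the formula is satisfiable.

One satisfying assignment is: n=False, v=True, d=False

Verification: With this assignment, all 9 clauses evaluate to true.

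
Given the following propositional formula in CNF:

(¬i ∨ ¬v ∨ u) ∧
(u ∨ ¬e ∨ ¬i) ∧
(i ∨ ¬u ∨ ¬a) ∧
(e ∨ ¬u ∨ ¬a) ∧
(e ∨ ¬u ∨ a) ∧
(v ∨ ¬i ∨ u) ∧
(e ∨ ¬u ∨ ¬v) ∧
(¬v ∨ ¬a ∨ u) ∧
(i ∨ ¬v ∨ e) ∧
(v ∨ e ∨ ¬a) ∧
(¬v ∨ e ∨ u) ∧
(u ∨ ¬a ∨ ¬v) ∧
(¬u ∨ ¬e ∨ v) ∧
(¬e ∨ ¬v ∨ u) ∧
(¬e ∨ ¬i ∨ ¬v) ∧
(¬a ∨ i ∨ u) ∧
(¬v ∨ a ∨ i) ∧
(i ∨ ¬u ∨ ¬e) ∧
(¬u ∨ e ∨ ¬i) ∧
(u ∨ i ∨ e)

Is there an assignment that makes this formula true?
Yes

Yes, the formula is satisfiable.

One satisfying assignment is: a=False, u=False, e=True, i=False, v=False

Verification: With this assignment, all 20 clauses evaluate to true.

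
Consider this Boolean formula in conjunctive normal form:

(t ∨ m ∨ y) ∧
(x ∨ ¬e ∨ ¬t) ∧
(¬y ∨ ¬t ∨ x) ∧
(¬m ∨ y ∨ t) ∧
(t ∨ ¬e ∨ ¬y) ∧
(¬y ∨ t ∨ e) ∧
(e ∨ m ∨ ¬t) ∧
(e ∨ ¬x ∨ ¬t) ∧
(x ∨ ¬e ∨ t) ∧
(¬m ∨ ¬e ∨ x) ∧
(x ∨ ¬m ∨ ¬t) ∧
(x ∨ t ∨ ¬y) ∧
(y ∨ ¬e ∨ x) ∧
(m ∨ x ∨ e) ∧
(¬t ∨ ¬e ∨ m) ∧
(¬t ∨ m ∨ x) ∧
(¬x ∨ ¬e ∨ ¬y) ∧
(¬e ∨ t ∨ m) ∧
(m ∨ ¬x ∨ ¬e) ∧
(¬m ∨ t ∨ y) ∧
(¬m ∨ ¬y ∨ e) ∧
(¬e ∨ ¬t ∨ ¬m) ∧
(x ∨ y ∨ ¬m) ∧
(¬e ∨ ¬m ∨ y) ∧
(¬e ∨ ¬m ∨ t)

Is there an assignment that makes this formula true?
No

No, the formula is not satisfiable.

No assignment of truth values to the variables can make all 25 clauses true simultaneously.

The formula is UNSAT (unsatisfiable).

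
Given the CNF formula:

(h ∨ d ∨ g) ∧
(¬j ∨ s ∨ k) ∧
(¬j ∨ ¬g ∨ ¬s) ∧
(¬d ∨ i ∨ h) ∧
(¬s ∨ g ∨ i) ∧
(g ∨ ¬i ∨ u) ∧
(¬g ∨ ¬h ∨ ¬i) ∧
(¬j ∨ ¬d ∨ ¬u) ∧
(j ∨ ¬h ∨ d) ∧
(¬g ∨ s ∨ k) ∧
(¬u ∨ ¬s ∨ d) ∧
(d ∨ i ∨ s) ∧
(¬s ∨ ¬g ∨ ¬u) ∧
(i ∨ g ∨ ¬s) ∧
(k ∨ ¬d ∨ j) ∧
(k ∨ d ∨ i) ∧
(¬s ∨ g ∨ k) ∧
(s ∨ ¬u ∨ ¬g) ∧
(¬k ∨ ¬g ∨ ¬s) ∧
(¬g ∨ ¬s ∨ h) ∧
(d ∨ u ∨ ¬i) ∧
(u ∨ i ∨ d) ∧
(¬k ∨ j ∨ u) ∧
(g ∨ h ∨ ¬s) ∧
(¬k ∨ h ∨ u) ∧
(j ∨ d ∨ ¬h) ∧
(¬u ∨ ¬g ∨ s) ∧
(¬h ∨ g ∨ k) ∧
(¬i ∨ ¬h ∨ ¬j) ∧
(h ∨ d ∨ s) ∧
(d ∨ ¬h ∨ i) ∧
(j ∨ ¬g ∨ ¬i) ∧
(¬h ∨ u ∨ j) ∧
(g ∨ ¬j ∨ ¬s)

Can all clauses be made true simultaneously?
Yes

Yes, the formula is satisfiable.

One satisfying assignment is: s=False, k=True, g=True, h=True, u=False, d=True, i=False, j=True

Verification: With this assignment, all 34 clauses evaluate to true.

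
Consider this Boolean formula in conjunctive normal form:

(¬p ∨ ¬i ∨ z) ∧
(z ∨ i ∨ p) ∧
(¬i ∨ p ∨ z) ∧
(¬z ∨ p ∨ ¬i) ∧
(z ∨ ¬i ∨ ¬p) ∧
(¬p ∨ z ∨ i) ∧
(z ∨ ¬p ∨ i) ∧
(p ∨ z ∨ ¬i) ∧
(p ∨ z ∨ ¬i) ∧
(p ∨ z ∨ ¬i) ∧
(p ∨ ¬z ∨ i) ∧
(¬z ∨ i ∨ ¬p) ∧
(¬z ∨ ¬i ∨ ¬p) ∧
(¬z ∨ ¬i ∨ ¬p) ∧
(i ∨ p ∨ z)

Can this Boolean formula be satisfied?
No

No, the formula is not satisfiable.

No assignment of truth values to the variables can make all 15 clauses true simultaneously.

The formula is UNSAT (unsatisfiable).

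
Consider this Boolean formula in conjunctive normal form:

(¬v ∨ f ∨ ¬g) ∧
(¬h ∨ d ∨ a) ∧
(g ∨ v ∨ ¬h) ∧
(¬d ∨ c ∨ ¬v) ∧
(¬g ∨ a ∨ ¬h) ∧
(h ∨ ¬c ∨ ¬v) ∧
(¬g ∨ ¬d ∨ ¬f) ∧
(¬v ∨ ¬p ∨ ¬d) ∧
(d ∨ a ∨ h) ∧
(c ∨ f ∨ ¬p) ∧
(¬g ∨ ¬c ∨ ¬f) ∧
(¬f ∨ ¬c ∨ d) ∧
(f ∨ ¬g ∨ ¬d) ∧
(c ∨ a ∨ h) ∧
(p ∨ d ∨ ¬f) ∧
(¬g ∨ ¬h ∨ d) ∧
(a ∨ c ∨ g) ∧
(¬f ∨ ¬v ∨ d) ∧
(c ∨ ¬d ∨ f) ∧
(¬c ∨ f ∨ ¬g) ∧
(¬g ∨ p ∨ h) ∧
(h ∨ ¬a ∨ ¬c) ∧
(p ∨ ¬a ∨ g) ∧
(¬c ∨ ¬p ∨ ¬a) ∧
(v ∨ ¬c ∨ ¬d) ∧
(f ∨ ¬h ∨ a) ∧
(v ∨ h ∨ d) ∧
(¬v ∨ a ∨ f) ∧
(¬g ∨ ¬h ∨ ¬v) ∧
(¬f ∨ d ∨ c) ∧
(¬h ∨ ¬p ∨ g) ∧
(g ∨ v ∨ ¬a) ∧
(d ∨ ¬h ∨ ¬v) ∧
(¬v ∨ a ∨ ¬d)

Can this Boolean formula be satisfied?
No

No, the formula is not satisfiable.

No assignment of truth values to the variables can make all 34 clauses true simultaneously.

The formula is UNSAT (unsatisfiable).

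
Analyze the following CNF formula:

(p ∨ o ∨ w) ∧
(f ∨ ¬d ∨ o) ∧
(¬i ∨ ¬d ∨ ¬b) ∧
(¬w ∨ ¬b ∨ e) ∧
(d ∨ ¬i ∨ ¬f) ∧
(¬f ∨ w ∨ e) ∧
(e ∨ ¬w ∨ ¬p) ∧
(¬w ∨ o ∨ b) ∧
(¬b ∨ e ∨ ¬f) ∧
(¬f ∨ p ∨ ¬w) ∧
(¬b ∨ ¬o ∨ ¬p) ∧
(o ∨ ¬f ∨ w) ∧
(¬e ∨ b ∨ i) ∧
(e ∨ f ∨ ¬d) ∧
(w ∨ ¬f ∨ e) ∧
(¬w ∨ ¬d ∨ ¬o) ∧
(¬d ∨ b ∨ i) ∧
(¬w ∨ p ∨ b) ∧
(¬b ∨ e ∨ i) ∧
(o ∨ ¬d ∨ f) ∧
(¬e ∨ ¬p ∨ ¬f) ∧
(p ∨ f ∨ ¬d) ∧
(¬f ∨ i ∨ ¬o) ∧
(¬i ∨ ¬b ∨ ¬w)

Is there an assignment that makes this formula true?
Yes

Yes, the formula is satisfiable.

One satisfying assignment is: e=False, o=False, p=True, d=False, i=False, b=False, w=False, f=False

Verification: With this assignment, all 24 clauses evaluate to true.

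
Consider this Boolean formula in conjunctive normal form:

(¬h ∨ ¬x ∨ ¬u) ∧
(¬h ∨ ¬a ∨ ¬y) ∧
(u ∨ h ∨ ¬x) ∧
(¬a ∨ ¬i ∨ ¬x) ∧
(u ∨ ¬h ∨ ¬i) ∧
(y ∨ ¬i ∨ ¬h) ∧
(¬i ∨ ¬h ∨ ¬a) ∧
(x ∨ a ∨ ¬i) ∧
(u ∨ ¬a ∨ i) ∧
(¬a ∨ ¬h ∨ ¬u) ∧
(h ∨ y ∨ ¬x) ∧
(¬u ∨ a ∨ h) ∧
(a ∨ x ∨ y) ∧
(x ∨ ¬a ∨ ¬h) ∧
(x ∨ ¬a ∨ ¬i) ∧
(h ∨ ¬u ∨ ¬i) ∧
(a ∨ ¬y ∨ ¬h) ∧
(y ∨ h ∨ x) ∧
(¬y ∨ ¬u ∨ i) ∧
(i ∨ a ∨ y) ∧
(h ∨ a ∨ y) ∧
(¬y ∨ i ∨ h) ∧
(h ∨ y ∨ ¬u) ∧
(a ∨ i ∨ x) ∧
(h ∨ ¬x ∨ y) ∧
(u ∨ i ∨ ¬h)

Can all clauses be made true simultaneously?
No

No, the formula is not satisfiable.

No assignment of truth values to the variables can make all 26 clauses true simultaneously.

The formula is UNSAT (unsatisfiable).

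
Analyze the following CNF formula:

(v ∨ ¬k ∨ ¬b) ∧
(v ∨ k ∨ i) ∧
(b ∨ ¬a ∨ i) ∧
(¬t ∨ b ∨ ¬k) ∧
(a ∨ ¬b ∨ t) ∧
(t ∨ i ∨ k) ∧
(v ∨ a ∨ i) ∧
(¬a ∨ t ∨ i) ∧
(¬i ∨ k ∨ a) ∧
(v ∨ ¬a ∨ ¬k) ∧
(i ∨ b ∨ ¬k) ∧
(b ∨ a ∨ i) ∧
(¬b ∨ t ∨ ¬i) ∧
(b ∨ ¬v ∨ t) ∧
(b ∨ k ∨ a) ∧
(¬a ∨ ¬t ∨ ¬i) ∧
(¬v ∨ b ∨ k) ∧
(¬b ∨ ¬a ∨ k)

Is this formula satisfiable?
Yes

Yes, the formula is satisfiable.

One satisfying assignment is: k=True, i=True, t=False, v=False, b=False, a=False

Verification: With this assignment, all 18 clauses evaluate to true.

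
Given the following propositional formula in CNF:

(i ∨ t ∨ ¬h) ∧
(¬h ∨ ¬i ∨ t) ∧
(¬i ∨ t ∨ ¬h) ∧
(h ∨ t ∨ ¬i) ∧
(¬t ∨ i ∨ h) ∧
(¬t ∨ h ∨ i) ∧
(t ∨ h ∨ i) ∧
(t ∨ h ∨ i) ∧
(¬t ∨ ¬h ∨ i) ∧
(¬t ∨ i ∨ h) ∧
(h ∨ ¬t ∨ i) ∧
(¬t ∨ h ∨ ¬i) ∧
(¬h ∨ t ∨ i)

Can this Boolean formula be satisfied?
Yes

Yes, the formula is satisfiable.

One satisfying assignment is: h=True, t=True, i=True

Verification: With this assignment, all 13 clauses evaluate to true.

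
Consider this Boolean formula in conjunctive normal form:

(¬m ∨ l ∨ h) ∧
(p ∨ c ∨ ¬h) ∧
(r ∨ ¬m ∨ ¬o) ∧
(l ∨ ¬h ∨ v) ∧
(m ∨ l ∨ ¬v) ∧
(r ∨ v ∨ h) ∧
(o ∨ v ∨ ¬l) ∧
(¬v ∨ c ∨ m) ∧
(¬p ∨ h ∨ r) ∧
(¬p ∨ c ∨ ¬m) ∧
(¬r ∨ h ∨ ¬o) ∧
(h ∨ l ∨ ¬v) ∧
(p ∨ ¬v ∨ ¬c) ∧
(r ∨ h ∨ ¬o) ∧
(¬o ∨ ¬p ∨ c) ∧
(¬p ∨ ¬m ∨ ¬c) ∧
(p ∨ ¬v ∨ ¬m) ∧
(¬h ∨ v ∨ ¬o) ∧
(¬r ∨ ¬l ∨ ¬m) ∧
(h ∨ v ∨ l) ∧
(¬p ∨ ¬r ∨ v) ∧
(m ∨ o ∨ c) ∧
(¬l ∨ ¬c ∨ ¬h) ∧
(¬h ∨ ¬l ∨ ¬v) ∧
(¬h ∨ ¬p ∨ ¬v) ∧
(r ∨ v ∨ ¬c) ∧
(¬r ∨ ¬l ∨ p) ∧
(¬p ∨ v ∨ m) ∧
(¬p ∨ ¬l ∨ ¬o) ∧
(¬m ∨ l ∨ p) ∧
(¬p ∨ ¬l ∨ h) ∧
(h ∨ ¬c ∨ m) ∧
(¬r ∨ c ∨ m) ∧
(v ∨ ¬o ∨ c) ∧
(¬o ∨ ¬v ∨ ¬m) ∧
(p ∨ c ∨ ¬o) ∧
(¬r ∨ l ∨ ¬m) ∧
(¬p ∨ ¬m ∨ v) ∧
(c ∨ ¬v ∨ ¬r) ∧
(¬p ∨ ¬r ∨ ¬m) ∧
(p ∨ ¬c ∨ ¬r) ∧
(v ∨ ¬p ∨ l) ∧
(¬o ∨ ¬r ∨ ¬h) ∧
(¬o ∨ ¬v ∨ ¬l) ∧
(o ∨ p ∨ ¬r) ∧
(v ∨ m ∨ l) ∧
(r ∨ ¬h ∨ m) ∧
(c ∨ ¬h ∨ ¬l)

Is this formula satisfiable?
No

No, the formula is not satisfiable.

No assignment of truth values to the variables can make all 48 clauses true simultaneously.

The formula is UNSAT (unsatisfiable).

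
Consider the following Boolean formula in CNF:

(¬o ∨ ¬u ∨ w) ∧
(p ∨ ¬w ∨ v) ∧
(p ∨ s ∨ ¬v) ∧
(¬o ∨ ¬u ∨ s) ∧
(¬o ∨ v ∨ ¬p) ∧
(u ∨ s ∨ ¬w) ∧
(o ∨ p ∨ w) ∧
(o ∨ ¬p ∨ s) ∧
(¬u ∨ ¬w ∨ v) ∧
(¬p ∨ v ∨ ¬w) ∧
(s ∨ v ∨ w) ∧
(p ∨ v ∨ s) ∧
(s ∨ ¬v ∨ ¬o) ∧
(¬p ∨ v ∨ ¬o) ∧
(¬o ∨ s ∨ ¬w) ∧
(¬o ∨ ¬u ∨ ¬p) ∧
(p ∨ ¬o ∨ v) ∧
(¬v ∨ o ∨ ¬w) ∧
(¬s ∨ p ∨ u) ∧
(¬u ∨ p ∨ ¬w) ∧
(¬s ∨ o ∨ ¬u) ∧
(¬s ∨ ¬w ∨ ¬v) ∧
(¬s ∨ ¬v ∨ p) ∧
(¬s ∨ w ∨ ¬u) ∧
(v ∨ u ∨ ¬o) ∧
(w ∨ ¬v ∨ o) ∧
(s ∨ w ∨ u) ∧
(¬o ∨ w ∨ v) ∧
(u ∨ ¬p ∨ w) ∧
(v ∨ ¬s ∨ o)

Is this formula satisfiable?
No

No, the formula is not satisfiable.

No assignment of truth values to the variables can make all 30 clauses true simultaneously.

The formula is UNSAT (unsatisfiable).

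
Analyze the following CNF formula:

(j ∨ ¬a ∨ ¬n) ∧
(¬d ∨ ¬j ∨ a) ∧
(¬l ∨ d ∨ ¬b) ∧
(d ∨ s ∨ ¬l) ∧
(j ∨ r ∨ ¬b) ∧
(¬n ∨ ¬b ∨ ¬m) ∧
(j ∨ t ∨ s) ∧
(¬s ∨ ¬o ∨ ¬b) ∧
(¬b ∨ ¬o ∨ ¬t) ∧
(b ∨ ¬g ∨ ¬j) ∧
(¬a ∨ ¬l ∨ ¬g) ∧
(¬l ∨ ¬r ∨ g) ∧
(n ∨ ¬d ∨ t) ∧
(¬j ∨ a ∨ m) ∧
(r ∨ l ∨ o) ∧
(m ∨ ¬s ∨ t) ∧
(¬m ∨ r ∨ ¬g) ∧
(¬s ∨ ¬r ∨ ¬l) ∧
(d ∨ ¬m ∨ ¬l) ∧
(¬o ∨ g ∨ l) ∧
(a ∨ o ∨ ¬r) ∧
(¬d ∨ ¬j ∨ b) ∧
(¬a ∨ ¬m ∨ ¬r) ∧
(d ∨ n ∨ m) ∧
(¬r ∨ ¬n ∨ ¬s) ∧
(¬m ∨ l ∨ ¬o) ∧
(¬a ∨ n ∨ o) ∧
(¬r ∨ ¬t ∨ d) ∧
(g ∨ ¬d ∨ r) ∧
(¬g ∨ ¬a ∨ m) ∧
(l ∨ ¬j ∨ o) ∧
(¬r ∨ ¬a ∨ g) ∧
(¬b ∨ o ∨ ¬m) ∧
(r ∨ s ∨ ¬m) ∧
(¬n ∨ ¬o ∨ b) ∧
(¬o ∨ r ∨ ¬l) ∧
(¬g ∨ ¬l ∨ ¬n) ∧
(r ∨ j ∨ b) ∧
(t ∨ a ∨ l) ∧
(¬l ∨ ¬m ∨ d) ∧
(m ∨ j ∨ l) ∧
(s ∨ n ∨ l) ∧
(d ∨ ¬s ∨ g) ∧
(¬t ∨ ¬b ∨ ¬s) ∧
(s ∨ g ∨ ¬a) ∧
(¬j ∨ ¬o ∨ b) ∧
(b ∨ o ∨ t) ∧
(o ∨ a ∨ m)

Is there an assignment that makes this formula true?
Yes

Yes, the formula is satisfiable.

One satisfying assignment is: r=True, a=False, m=False, o=True, l=True, s=False, b=False, j=False, n=False, t=True, d=True, g=True

Verification: With this assignment, all 48 clauses evaluate to true.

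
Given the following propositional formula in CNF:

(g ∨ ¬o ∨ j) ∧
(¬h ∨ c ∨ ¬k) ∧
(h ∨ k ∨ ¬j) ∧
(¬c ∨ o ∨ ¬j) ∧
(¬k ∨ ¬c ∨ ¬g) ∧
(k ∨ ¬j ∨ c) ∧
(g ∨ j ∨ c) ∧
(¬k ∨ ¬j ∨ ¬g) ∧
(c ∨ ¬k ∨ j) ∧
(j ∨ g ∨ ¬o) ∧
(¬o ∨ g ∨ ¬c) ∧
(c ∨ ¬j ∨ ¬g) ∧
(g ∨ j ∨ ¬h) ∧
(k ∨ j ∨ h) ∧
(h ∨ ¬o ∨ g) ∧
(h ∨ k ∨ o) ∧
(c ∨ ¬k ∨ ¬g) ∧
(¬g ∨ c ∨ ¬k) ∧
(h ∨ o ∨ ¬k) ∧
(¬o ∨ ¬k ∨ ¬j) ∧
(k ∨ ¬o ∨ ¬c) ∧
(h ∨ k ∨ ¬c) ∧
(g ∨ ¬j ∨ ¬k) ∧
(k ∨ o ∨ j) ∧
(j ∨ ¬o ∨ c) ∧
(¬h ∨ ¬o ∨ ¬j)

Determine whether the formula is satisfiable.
No

No, the formula is not satisfiable.

No assignment of truth values to the variables can make all 26 clauses true simultaneously.

The formula is UNSAT (unsatisfiable).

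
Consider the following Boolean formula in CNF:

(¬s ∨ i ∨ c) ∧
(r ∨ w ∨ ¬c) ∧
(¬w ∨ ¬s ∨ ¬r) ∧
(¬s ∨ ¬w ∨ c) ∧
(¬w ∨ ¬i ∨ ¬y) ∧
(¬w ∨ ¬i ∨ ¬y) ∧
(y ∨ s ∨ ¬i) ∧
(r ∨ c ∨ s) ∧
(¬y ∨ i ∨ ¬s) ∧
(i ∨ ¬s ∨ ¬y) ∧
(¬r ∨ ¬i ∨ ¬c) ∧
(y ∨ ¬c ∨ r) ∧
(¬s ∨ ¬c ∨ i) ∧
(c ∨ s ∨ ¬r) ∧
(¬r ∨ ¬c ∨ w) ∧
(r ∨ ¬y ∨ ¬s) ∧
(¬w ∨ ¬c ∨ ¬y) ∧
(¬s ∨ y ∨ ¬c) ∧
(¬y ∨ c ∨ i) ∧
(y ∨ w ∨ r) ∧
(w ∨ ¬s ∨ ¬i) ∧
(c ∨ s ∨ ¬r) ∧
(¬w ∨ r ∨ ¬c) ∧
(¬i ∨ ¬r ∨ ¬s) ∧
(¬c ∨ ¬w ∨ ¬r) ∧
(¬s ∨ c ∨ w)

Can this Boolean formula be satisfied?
No

No, the formula is not satisfiable.

No assignment of truth values to the variables can make all 26 clauses true simultaneously.

The formula is UNSAT (unsatisfiable).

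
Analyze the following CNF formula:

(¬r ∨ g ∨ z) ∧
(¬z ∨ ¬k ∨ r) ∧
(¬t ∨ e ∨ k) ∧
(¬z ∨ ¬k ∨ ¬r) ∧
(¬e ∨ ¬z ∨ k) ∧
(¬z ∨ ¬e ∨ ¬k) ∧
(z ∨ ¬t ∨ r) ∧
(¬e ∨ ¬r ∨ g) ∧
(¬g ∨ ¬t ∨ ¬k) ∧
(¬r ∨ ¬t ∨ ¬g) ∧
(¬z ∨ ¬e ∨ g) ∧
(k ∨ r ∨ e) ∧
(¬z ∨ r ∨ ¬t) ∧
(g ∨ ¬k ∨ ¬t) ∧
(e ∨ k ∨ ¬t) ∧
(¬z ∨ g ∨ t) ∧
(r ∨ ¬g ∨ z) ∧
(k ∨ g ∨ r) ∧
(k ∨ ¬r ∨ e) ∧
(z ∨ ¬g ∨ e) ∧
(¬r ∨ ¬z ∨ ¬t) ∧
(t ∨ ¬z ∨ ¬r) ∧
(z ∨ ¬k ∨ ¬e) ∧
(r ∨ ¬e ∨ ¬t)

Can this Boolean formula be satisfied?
Yes

Yes, the formula is satisfiable.

One satisfying assignment is: g=False, k=True, e=False, t=False, r=False, z=False

Verification: With this assignment, all 24 clauses evaluate to true.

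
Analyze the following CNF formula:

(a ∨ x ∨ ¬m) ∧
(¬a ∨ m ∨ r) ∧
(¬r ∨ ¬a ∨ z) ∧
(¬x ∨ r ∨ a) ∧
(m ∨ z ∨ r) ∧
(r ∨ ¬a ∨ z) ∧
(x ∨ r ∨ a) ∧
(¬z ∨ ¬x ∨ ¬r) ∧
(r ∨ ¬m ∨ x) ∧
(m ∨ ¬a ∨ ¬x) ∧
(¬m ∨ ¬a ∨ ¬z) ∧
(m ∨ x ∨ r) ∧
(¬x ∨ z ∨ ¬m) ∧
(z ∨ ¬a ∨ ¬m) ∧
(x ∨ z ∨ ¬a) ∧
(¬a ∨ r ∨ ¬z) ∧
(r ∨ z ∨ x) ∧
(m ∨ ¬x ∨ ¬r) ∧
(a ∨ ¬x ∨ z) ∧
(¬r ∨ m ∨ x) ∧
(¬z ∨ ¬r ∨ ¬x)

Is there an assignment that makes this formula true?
No

No, the formula is not satisfiable.

No assignment of truth values to the variables can make all 21 clauses true simultaneously.

The formula is UNSAT (unsatisfiable).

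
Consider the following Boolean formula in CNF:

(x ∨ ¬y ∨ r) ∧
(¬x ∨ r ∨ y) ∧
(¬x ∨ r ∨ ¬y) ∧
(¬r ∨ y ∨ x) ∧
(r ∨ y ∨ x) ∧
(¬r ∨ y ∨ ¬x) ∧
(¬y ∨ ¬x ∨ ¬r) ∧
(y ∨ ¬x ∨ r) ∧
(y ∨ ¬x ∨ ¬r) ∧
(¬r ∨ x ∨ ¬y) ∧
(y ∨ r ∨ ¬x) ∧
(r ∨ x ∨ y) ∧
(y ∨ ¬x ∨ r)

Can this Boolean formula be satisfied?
No

No, the formula is not satisfiable.

No assignment of truth values to the variables can make all 13 clauses true simultaneously.

The formula is UNSAT (unsatisfiable).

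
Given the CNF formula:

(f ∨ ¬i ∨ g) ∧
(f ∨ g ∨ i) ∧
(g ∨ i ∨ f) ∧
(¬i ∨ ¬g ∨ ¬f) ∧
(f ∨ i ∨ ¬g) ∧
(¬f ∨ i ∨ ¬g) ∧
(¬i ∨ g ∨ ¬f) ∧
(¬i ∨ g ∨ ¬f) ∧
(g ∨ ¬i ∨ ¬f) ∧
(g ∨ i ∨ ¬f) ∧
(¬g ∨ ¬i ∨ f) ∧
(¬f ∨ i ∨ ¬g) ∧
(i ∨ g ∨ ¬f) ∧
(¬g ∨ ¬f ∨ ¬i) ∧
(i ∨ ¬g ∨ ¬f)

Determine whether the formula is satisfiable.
No

No, the formula is not satisfiable.

No assignment of truth values to the variables can make all 15 clauses true simultaneously.

The formula is UNSAT (unsatisfiable).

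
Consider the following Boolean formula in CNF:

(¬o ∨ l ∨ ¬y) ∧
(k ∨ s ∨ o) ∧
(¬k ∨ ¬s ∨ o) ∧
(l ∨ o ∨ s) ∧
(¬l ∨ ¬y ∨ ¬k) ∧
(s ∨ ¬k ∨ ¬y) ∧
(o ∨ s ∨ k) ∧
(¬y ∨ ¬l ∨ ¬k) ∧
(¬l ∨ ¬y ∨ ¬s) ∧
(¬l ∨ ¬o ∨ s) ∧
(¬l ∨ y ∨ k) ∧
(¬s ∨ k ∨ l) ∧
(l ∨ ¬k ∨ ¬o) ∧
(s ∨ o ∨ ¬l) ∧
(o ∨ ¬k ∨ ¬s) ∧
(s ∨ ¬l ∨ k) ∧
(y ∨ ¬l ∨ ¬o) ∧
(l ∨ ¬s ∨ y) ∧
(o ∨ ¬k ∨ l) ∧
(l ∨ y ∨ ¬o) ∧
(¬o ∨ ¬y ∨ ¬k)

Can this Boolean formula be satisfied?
No

No, the formula is not satisfiable.

No assignment of truth values to the variables can make all 21 clauses true simultaneously.

The formula is UNSAT (unsatisfiable).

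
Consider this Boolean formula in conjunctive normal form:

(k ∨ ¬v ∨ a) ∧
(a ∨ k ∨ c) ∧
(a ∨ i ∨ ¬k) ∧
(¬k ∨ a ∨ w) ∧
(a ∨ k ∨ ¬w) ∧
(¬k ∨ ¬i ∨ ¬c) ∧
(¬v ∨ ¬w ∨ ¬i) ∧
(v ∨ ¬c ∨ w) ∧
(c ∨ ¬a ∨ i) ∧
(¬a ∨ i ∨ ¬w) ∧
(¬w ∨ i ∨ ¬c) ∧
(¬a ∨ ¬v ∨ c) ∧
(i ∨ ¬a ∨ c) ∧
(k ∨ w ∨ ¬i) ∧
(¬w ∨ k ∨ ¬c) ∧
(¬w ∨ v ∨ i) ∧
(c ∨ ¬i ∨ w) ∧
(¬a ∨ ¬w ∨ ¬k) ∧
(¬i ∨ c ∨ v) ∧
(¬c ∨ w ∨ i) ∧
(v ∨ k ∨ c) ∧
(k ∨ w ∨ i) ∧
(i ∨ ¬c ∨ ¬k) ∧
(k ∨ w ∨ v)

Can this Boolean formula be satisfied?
No

No, the formula is not satisfiable.

No assignment of truth values to the variables can make all 24 clauses true simultaneously.

The formula is UNSAT (unsatisfiable).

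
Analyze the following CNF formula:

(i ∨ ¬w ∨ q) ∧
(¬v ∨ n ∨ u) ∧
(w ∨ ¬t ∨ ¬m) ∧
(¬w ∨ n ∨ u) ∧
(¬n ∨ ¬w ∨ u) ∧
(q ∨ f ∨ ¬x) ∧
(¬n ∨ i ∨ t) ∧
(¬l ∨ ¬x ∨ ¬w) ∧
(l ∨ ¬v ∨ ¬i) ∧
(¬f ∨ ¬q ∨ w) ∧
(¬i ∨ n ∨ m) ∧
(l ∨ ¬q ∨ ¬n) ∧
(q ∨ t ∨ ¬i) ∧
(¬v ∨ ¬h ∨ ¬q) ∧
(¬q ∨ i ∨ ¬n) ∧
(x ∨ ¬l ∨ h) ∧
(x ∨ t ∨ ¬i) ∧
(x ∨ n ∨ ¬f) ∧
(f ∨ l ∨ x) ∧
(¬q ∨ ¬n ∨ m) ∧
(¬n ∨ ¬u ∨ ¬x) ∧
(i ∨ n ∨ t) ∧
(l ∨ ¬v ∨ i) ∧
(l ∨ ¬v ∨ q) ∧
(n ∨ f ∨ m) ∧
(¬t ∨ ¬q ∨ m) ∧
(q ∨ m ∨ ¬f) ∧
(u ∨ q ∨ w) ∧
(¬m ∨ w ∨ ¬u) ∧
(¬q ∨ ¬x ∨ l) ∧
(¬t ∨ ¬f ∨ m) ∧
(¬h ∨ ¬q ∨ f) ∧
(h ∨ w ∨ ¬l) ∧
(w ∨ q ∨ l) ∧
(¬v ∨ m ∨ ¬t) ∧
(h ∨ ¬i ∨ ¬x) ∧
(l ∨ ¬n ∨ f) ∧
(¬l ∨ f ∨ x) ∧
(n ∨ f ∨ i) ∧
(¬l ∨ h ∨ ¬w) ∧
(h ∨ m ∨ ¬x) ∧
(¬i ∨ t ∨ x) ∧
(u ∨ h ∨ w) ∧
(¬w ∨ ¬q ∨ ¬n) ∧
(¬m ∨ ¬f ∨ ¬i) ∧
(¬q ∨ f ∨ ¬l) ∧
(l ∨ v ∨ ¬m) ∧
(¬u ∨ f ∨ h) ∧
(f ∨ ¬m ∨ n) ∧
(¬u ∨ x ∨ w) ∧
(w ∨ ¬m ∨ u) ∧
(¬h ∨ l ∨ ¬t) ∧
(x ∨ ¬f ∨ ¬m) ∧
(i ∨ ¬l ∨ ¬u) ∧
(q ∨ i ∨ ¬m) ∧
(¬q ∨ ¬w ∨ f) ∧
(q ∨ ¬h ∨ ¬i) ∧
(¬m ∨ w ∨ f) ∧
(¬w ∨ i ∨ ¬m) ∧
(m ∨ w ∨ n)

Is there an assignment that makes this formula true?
No

No, the formula is not satisfiable.

No assignment of truth values to the variables can make all 60 clauses true simultaneously.

The formula is UNSAT (unsatisfiable).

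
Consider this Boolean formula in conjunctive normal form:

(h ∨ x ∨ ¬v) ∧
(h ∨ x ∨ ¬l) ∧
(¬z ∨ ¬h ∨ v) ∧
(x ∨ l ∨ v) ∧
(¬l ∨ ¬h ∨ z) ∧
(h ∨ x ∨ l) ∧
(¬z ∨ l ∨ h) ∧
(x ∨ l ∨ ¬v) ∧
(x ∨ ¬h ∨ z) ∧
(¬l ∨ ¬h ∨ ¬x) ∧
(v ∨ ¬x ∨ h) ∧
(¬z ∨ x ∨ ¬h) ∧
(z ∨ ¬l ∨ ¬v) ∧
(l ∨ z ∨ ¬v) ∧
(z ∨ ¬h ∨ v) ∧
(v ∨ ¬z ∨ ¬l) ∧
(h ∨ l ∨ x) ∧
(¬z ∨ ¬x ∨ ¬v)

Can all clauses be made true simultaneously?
No

No, the formula is not satisfiable.

No assignment of truth values to the variables can make all 18 clauses true simultaneously.

The formula is UNSAT (unsatisfiable).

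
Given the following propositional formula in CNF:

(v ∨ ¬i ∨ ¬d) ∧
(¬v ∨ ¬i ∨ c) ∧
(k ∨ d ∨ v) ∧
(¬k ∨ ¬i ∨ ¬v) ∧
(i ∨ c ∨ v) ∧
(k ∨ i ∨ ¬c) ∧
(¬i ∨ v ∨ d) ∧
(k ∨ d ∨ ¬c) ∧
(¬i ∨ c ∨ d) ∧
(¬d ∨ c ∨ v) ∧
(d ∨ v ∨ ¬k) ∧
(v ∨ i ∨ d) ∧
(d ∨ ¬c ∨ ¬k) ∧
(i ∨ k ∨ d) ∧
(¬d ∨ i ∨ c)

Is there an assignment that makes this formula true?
Yes

Yes, the formula is satisfiable.

One satisfying assignment is: k=True, d=False, i=False, v=True, c=False

Verification: With this assignment, all 15 clauses evaluate to true.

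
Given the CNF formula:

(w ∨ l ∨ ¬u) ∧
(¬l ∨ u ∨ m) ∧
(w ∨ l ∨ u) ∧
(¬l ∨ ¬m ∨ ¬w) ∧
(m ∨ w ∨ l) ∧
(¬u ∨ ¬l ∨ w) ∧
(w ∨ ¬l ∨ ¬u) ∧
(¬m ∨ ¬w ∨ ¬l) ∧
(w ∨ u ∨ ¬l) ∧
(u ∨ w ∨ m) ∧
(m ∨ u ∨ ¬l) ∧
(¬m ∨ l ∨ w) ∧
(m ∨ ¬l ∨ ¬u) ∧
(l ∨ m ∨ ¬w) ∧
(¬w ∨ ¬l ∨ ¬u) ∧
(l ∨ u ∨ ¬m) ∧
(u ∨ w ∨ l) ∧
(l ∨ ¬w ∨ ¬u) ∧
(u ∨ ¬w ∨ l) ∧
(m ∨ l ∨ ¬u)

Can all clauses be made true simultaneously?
No

No, the formula is not satisfiable.

No assignment of truth values to the variables can make all 20 clauses true simultaneously.

The formula is UNSAT (unsatisfiable).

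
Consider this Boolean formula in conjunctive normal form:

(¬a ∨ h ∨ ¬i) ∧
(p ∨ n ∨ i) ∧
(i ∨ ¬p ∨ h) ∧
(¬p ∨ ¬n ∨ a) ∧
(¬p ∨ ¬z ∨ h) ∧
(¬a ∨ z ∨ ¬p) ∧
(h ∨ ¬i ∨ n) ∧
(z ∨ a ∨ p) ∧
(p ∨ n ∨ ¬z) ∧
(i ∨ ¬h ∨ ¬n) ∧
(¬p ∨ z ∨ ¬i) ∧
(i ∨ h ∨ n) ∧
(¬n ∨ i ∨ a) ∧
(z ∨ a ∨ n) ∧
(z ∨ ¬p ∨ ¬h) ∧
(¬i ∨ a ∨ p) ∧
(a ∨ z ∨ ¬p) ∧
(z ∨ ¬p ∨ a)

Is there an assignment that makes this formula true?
Yes

Yes, the formula is satisfiable.

One satisfying assignment is: n=False, p=False, h=True, a=True, i=True, z=False

Verification: With this assignment, all 18 clauses evaluate to true.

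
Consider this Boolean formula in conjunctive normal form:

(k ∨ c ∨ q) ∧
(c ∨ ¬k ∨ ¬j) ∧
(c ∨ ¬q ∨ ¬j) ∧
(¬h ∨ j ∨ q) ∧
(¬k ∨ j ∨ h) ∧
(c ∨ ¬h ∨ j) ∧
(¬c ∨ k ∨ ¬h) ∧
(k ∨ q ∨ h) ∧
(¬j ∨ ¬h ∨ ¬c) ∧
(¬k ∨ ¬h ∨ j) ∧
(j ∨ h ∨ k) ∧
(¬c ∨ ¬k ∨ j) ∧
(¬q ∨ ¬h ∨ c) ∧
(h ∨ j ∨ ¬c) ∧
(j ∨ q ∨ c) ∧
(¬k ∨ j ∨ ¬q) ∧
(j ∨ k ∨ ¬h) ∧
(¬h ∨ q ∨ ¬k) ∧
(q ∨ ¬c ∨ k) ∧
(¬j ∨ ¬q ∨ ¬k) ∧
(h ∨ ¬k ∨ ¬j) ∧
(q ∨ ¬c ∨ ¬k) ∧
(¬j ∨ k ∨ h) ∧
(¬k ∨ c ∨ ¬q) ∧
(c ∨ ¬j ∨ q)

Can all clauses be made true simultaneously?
No

No, the formula is not satisfiable.

No assignment of truth values to the variables can make all 25 clauses true simultaneously.

The formula is UNSAT (unsatisfiable).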